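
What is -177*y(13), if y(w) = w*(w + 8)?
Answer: -48321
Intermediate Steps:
y(w) = w*(8 + w)
-177*y(13) = -2301*(8 + 13) = -2301*21 = -177*273 = -48321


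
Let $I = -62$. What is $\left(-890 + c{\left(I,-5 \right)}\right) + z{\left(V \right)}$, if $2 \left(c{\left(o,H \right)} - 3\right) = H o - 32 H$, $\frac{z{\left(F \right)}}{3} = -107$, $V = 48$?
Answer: $-973$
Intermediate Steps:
$z{\left(F \right)} = -321$ ($z{\left(F \right)} = 3 \left(-107\right) = -321$)
$c{\left(o,H \right)} = 3 - 16 H + \frac{H o}{2}$ ($c{\left(o,H \right)} = 3 + \frac{H o - 32 H}{2} = 3 + \frac{- 32 H + H o}{2} = 3 + \left(- 16 H + \frac{H o}{2}\right) = 3 - 16 H + \frac{H o}{2}$)
$\left(-890 + c{\left(I,-5 \right)}\right) + z{\left(V \right)} = \left(-890 + \left(3 - -80 + \frac{1}{2} \left(-5\right) \left(-62\right)\right)\right) - 321 = \left(-890 + \left(3 + 80 + 155\right)\right) - 321 = \left(-890 + 238\right) - 321 = -652 - 321 = -973$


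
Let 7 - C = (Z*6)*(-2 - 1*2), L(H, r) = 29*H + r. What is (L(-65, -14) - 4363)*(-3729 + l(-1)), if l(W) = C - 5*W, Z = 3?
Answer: 22824990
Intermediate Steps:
L(H, r) = r + 29*H
C = 79 (C = 7 - 3*6*(-2 - 1*2) = 7 - 18*(-2 - 2) = 7 - 18*(-4) = 7 - 1*(-72) = 7 + 72 = 79)
l(W) = 79 - 5*W
(L(-65, -14) - 4363)*(-3729 + l(-1)) = ((-14 + 29*(-65)) - 4363)*(-3729 + (79 - 5*(-1))) = ((-14 - 1885) - 4363)*(-3729 + (79 + 5)) = (-1899 - 4363)*(-3729 + 84) = -6262*(-3645) = 22824990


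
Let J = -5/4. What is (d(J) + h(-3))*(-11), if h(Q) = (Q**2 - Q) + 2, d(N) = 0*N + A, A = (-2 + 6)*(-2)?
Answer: -66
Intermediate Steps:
J = -5/4 (J = -5*1/4 = -5/4 ≈ -1.2500)
A = -8 (A = 4*(-2) = -8)
d(N) = -8 (d(N) = 0*N - 8 = 0 - 8 = -8)
h(Q) = 2 + Q**2 - Q
(d(J) + h(-3))*(-11) = (-8 + (2 + (-3)**2 - 1*(-3)))*(-11) = (-8 + (2 + 9 + 3))*(-11) = (-8 + 14)*(-11) = 6*(-11) = -66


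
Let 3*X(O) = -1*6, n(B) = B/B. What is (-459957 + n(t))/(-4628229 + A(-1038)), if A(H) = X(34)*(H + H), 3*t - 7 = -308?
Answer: 459956/4624077 ≈ 0.099470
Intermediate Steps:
t = -301/3 (t = 7/3 + (1/3)*(-308) = 7/3 - 308/3 = -301/3 ≈ -100.33)
n(B) = 1
X(O) = -2 (X(O) = (-1*6)/3 = (1/3)*(-6) = -2)
A(H) = -4*H (A(H) = -2*(H + H) = -4*H)
(-459957 + n(t))/(-4628229 + A(-1038)) = (-459957 + 1)/(-4628229 - 4*(-1038)) = -459956/(-4628229 + 4152) = -459956/(-4624077) = -459956*(-1/4624077) = 459956/4624077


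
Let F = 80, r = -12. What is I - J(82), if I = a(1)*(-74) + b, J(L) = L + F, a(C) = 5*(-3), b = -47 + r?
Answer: 889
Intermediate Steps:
b = -59 (b = -47 - 12 = -59)
a(C) = -15
J(L) = 80 + L (J(L) = L + 80 = 80 + L)
I = 1051 (I = -15*(-74) - 59 = 1110 - 59 = 1051)
I - J(82) = 1051 - (80 + 82) = 1051 - 1*162 = 1051 - 162 = 889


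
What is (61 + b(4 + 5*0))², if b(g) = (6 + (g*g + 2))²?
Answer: 405769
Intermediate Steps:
b(g) = (8 + g²)² (b(g) = (6 + (g² + 2))² = (6 + (2 + g²))² = (8 + g²)²)
(61 + b(4 + 5*0))² = (61 + (8 + (4 + 5*0)²)²)² = (61 + (8 + (4 + 0)²)²)² = (61 + (8 + 4²)²)² = (61 + (8 + 16)²)² = (61 + 24²)² = (61 + 576)² = 637² = 405769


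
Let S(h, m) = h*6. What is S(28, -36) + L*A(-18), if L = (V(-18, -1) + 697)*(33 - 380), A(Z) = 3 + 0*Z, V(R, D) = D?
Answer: -724368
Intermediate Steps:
S(h, m) = 6*h
A(Z) = 3 (A(Z) = 3 + 0 = 3)
L = -241512 (L = (-1 + 697)*(33 - 380) = 696*(-347) = -241512)
S(28, -36) + L*A(-18) = 6*28 - 241512*3 = 168 - 724536 = -724368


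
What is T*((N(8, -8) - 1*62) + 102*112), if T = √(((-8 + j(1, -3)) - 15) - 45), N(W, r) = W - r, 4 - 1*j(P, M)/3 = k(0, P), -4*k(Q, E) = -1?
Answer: 5689*I*√227 ≈ 85713.0*I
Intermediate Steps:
k(Q, E) = ¼ (k(Q, E) = -¼*(-1) = ¼)
j(P, M) = 45/4 (j(P, M) = 12 - 3*¼ = 12 - ¾ = 45/4)
T = I*√227/2 (T = √(((-8 + 45/4) - 15) - 45) = √((13/4 - 15) - 45) = √(-47/4 - 45) = √(-227/4) = I*√227/2 ≈ 7.5333*I)
T*((N(8, -8) - 1*62) + 102*112) = (I*√227/2)*(((8 - 1*(-8)) - 1*62) + 102*112) = (I*√227/2)*(((8 + 8) - 62) + 11424) = (I*√227/2)*((16 - 62) + 11424) = (I*√227/2)*(-46 + 11424) = (I*√227/2)*11378 = 5689*I*√227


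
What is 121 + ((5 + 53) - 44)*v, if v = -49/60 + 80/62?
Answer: 118697/930 ≈ 127.63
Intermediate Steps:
v = 881/1860 (v = -49*1/60 + 80*(1/62) = -49/60 + 40/31 = 881/1860 ≈ 0.47366)
121 + ((5 + 53) - 44)*v = 121 + ((5 + 53) - 44)*(881/1860) = 121 + (58 - 44)*(881/1860) = 121 + 14*(881/1860) = 121 + 6167/930 = 118697/930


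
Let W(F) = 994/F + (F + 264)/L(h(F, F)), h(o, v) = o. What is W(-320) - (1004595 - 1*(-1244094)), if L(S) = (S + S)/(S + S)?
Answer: -359799697/160 ≈ -2.2487e+6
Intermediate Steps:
L(S) = 1 (L(S) = (2*S)/((2*S)) = (2*S)*(1/(2*S)) = 1)
W(F) = 264 + F + 994/F (W(F) = 994/F + (F + 264)/1 = 994/F + (264 + F)*1 = 994/F + (264 + F) = 264 + F + 994/F)
W(-320) - (1004595 - 1*(-1244094)) = (264 - 320 + 994/(-320)) - (1004595 - 1*(-1244094)) = (264 - 320 + 994*(-1/320)) - (1004595 + 1244094) = (264 - 320 - 497/160) - 1*2248689 = -9457/160 - 2248689 = -359799697/160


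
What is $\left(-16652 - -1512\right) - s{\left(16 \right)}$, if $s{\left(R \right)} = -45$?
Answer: $-15095$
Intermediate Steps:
$\left(-16652 - -1512\right) - s{\left(16 \right)} = \left(-16652 - -1512\right) - -45 = \left(-16652 + 1512\right) + 45 = -15140 + 45 = -15095$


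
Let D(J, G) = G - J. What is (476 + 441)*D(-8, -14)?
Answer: -5502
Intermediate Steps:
(476 + 441)*D(-8, -14) = (476 + 441)*(-14 - 1*(-8)) = 917*(-14 + 8) = 917*(-6) = -5502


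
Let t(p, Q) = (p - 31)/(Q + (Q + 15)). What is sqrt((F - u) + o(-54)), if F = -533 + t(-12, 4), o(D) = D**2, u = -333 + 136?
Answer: sqrt(1363831)/23 ≈ 50.775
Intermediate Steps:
u = -197
t(p, Q) = (-31 + p)/(15 + 2*Q) (t(p, Q) = (-31 + p)/(Q + (15 + Q)) = (-31 + p)/(15 + 2*Q))
F = -12302/23 (F = -533 + (-31 - 12)/(15 + 2*4) = -533 - 43/(15 + 8) = -533 - 43/23 = -12302/23 ≈ -534.87)
sqrt((F - u) + o(-54)) = sqrt((-12302/23 - 1*(-197)) + (-54)**2) = sqrt((-12302/23 + 197) + 2916) = sqrt(-7771/23 + 2916) = sqrt(59297/23) = sqrt(1363831)/23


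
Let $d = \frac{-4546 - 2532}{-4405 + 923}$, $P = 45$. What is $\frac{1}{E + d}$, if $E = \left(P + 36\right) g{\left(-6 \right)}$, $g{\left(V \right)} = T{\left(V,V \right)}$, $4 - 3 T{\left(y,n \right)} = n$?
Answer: $\frac{1741}{473609} \approx 0.003676$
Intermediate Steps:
$T{\left(y,n \right)} = \frac{4}{3} - \frac{n}{3}$
$g{\left(V \right)} = \frac{4}{3} - \frac{V}{3}$
$d = \frac{3539}{1741}$ ($d = - \frac{7078}{-3482} = \left(-7078\right) \left(- \frac{1}{3482}\right) = \frac{3539}{1741} \approx 2.0327$)
$E = 270$ ($E = \left(45 + 36\right) \left(\frac{4}{3} - -2\right) = 81 \left(\frac{4}{3} + 2\right) = 81 \cdot \frac{10}{3} = 270$)
$\frac{1}{E + d} = \frac{1}{270 + \frac{3539}{1741}} = \frac{1}{\frac{473609}{1741}} = \frac{1741}{473609}$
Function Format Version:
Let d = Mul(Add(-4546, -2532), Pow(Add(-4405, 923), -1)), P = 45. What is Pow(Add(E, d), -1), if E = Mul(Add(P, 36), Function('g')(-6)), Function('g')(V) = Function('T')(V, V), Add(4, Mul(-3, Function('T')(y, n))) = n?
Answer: Rational(1741, 473609) ≈ 0.0036760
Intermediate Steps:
Function('T')(y, n) = Add(Rational(4, 3), Mul(Rational(-1, 3), n))
Function('g')(V) = Add(Rational(4, 3), Mul(Rational(-1, 3), V))
d = Rational(3539, 1741) (d = Mul(-7078, Pow(-3482, -1)) = Mul(-7078, Rational(-1, 3482)) = Rational(3539, 1741) ≈ 2.0327)
E = 270 (E = Mul(Add(45, 36), Add(Rational(4, 3), Mul(Rational(-1, 3), -6))) = Mul(81, Add(Rational(4, 3), 2)) = Mul(81, Rational(10, 3)) = 270)
Pow(Add(E, d), -1) = Pow(Add(270, Rational(3539, 1741)), -1) = Pow(Rational(473609, 1741), -1) = Rational(1741, 473609)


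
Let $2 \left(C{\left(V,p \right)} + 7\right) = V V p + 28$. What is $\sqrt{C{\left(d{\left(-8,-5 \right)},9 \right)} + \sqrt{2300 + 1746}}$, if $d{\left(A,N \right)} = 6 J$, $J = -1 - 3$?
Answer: $\sqrt{2599 + 17 \sqrt{14}} \approx 51.6$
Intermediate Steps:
$J = -4$ ($J = -1 - 3 = -4$)
$d{\left(A,N \right)} = -24$ ($d{\left(A,N \right)} = 6 \left(-4\right) = -24$)
$C{\left(V,p \right)} = 7 + \frac{p V^{2}}{2}$ ($C{\left(V,p \right)} = -7 + \frac{V V p + 28}{2} = -7 + \frac{V^{2} p + 28}{2} = -7 + \frac{p V^{2} + 28}{2} = -7 + \frac{28 + p V^{2}}{2} = -7 + \left(14 + \frac{p V^{2}}{2}\right) = 7 + \frac{p V^{2}}{2}$)
$\sqrt{C{\left(d{\left(-8,-5 \right)},9 \right)} + \sqrt{2300 + 1746}} = \sqrt{\left(7 + \frac{1}{2} \cdot 9 \left(-24\right)^{2}\right) + \sqrt{2300 + 1746}} = \sqrt{\left(7 + \frac{1}{2} \cdot 9 \cdot 576\right) + \sqrt{4046}} = \sqrt{\left(7 + 2592\right) + 17 \sqrt{14}} = \sqrt{2599 + 17 \sqrt{14}}$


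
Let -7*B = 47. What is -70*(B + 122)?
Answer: -8070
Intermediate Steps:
B = -47/7 (B = -⅐*47 = -47/7 ≈ -6.7143)
-70*(B + 122) = -70*(-47/7 + 122) = -70*807/7 = -8070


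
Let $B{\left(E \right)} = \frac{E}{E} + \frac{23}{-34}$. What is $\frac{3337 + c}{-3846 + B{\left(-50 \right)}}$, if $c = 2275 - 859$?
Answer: $- \frac{23086}{18679} \approx -1.2359$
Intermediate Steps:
$c = 1416$
$B{\left(E \right)} = \frac{11}{34}$ ($B{\left(E \right)} = 1 + 23 \left(- \frac{1}{34}\right) = 1 - \frac{23}{34} = \frac{11}{34}$)
$\frac{3337 + c}{-3846 + B{\left(-50 \right)}} = \frac{3337 + 1416}{-3846 + \frac{11}{34}} = \frac{4753}{- \frac{130753}{34}} = 4753 \left(- \frac{34}{130753}\right) = - \frac{23086}{18679}$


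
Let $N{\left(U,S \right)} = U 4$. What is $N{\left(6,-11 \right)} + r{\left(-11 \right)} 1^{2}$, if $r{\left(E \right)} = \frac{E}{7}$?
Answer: $\frac{157}{7} \approx 22.429$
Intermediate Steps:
$N{\left(U,S \right)} = 4 U$
$r{\left(E \right)} = \frac{E}{7}$ ($r{\left(E \right)} = E \frac{1}{7} = \frac{E}{7}$)
$N{\left(6,-11 \right)} + r{\left(-11 \right)} 1^{2} = 4 \cdot 6 + \frac{1}{7} \left(-11\right) 1^{2} = 24 - \frac{11}{7} = \frac{157}{7}$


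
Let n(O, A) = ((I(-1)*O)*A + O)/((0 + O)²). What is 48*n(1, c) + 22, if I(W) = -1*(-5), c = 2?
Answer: 550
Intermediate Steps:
I(W) = 5
n(O, A) = (O + 5*A*O)/O² (n(O, A) = ((5*O)*A + O)/((0 + O)²) = (5*A*O + O)/(O²) = (O + 5*A*O)/O²)
48*n(1, c) + 22 = 48*((1 + 5*2)/1) + 22 = 48*(1*(1 + 10)) + 22 = 48*(1*11) + 22 = 48*11 + 22 = 528 + 22 = 550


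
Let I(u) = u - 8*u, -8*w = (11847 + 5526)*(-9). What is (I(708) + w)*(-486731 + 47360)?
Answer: -51278550039/8 ≈ -6.4098e+9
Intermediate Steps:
w = 156357/8 (w = -(11847 + 5526)*(-9)/8 = -17373*(-9)/8 = -⅛*(-156357) = 156357/8 ≈ 19545.)
I(u) = -7*u
(I(708) + w)*(-486731 + 47360) = (-7*708 + 156357/8)*(-486731 + 47360) = (-4956 + 156357/8)*(-439371) = (116709/8)*(-439371) = -51278550039/8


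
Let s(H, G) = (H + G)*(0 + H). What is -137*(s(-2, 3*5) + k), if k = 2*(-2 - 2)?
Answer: 4658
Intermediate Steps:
s(H, G) = H*(G + H) (s(H, G) = (G + H)*H = H*(G + H))
k = -8 (k = 2*(-4) = -8)
-137*(s(-2, 3*5) + k) = -137*(-2*(3*5 - 2) - 8) = -137*(-2*(15 - 2) - 8) = -137*(-2*13 - 8) = -137*(-26 - 8) = -137*(-34) = 4658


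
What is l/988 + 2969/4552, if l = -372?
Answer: 310007/1124344 ≈ 0.27572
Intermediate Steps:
l/988 + 2969/4552 = -372/988 + 2969/4552 = -372*1/988 + 2969*(1/4552) = -93/247 + 2969/4552 = 310007/1124344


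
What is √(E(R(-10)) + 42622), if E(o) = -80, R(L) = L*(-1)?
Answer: √42542 ≈ 206.26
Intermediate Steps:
R(L) = -L
√(E(R(-10)) + 42622) = √(-80 + 42622) = √42542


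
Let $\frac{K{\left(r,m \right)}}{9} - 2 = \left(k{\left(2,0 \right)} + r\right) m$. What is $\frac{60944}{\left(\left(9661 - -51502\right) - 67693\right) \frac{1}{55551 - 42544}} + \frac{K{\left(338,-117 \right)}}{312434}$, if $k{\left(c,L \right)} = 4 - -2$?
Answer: $- \frac{61917090537323}{510048505} \approx -1.2139 \cdot 10^{5}$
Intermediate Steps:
$k{\left(c,L \right)} = 6$ ($k{\left(c,L \right)} = 4 + 2 = 6$)
$K{\left(r,m \right)} = 18 + 9 m \left(6 + r\right)$ ($K{\left(r,m \right)} = 18 + 9 \left(6 + r\right) m = 18 + 9 m \left(6 + r\right)$)
$\frac{60944}{\left(\left(9661 - -51502\right) - 67693\right) \frac{1}{55551 - 42544}} + \frac{K{\left(338,-117 \right)}}{312434} = \frac{60944}{\left(\left(9661 - -51502\right) - 67693\right) \frac{1}{55551 - 42544}} + \frac{18 + 54 \left(-117\right) + 9 \left(-117\right) 338}{312434} = \frac{60944}{\left(\left(9661 + 51502\right) - 67693\right) \frac{1}{13007}} + \left(18 - 6318 - 355914\right) \frac{1}{312434} = \frac{60944}{\left(61163 - 67693\right) \frac{1}{13007}} - \frac{181107}{156217} = \frac{60944}{\left(-6530\right) \frac{1}{13007}} - \frac{181107}{156217} = \frac{60944}{- \frac{6530}{13007}} - \frac{181107}{156217} = 60944 \left(- \frac{13007}{6530}\right) - \frac{181107}{156217} = - \frac{396349304}{3265} - \frac{181107}{156217} = - \frac{61917090537323}{510048505}$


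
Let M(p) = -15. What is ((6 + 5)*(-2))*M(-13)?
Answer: 330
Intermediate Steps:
((6 + 5)*(-2))*M(-13) = ((6 + 5)*(-2))*(-15) = (11*(-2))*(-15) = -22*(-15) = 330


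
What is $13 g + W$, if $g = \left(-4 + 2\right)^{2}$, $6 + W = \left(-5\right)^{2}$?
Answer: $71$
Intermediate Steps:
$W = 19$ ($W = -6 + \left(-5\right)^{2} = -6 + 25 = 19$)
$g = 4$ ($g = \left(-2\right)^{2} = 4$)
$13 g + W = 13 \cdot 4 + 19 = 52 + 19 = 71$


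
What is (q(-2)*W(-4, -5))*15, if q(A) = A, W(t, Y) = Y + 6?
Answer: -30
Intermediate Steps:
W(t, Y) = 6 + Y
(q(-2)*W(-4, -5))*15 = -2*(6 - 5)*15 = -2*1*15 = -2*15 = -30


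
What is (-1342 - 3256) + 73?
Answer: -4525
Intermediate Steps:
(-1342 - 3256) + 73 = -4598 + 73 = -4525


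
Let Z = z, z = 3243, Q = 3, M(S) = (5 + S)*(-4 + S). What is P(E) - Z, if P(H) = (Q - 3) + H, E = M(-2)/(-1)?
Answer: -3225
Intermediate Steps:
M(S) = (-4 + S)*(5 + S)
E = 18 (E = (-20 - 2 + (-2)²)/(-1) = (-20 - 2 + 4)*(-1) = -18*(-1) = 18)
Z = 3243
P(H) = H (P(H) = (3 - 3) + H = 0 + H = H)
P(E) - Z = 18 - 1*3243 = 18 - 3243 = -3225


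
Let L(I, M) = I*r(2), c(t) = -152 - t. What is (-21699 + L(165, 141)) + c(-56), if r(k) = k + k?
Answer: -21135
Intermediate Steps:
r(k) = 2*k
L(I, M) = 4*I (L(I, M) = I*(2*2) = I*4 = 4*I)
(-21699 + L(165, 141)) + c(-56) = (-21699 + 4*165) + (-152 - 1*(-56)) = (-21699 + 660) + (-152 + 56) = -21039 - 96 = -21135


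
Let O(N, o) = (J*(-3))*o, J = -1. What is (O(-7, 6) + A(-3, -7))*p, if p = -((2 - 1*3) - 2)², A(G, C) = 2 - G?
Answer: -207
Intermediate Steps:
O(N, o) = 3*o (O(N, o) = (-1*(-3))*o = 3*o)
p = -9 (p = -((2 - 3) - 2)² = -(-1 - 2)² = -1*(-3)² = -1*9 = -9)
(O(-7, 6) + A(-3, -7))*p = (3*6 + (2 - 1*(-3)))*(-9) = (18 + (2 + 3))*(-9) = (18 + 5)*(-9) = 23*(-9) = -207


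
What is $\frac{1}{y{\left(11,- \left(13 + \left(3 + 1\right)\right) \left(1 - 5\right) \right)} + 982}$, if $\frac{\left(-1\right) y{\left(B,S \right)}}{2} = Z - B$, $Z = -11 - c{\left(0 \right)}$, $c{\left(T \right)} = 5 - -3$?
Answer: $\frac{1}{1042} \approx 0.00095969$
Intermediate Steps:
$c{\left(T \right)} = 8$ ($c{\left(T \right)} = 5 + 3 = 8$)
$Z = -19$ ($Z = -11 - 8 = -19$)
$y{\left(B,S \right)} = 38 + 2 B$ ($y{\left(B,S \right)} = - 2 \left(-19 - B\right) = 38 + 2 B$)
$\frac{1}{y{\left(11,- \left(13 + \left(3 + 1\right)\right) \left(1 - 5\right) \right)} + 982} = \frac{1}{\left(38 + 2 \cdot 11\right) + 982} = \frac{1}{\left(38 + 22\right) + 982} = \frac{1}{60 + 982} = \frac{1}{1042}$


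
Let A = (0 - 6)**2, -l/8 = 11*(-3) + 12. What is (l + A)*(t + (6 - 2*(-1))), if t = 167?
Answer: 35700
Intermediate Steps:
l = 168 (l = -8*(11*(-3) + 12) = -8*(-33 + 12) = -8*(-21) = 168)
A = 36 (A = (-6)**2 = 36)
(l + A)*(t + (6 - 2*(-1))) = (168 + 36)*(167 + (6 - 2*(-1))) = 204*(167 + (6 + 2)) = 204*(167 + 8) = 204*175 = 35700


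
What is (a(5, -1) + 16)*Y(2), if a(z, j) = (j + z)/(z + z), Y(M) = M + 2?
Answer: 328/5 ≈ 65.600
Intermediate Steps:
Y(M) = 2 + M
a(z, j) = (j + z)/(2*z) (a(z, j) = (j + z)/((2*z)) = (j + z)*(1/(2*z)) = (j + z)/(2*z))
(a(5, -1) + 16)*Y(2) = ((1/2)*(-1 + 5)/5 + 16)*(2 + 2) = ((1/2)*(1/5)*4 + 16)*4 = (2/5 + 16)*4 = (82/5)*4 = 328/5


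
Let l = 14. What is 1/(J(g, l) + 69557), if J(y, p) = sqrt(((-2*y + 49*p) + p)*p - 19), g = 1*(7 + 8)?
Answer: 69557/4838166888 - sqrt(9361)/4838166888 ≈ 1.4357e-5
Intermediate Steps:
g = 15 (g = 1*15 = 15)
J(y, p) = sqrt(-19 + p*(-2*y + 50*p)) (J(y, p) = sqrt((-2*y + 50*p)*p - 19) = sqrt(p*(-2*y + 50*p) - 19) = sqrt(-19 + p*(-2*y + 50*p)))
1/(J(g, l) + 69557) = 1/(sqrt(-19 + 50*14**2 - 2*14*15) + 69557) = 1/(sqrt(-19 + 50*196 - 420) + 69557) = 1/(sqrt(-19 + 9800 - 420) + 69557) = 1/(sqrt(9361) + 69557) = 1/(69557 + sqrt(9361))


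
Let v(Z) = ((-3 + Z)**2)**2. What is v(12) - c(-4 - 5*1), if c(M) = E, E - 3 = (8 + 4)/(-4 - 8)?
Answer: 6559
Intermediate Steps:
v(Z) = (-3 + Z)**4
E = 2 (E = 3 + (8 + 4)/(-4 - 8) = 3 + 12/(-12) = 3 + 12*(-1/12) = 3 - 1 = 2)
c(M) = 2
v(12) - c(-4 - 5*1) = (-3 + 12)**4 - 1*2 = 9**4 - 2 = 6561 - 2 = 6559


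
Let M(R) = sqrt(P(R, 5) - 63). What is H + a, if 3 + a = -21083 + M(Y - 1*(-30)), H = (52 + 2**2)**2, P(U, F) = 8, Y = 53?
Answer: -17950 + I*sqrt(55) ≈ -17950.0 + 7.4162*I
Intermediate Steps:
M(R) = I*sqrt(55) (M(R) = sqrt(8 - 63) = sqrt(-55) = I*sqrt(55))
H = 3136 (H = (52 + 4)**2 = 56**2 = 3136)
a = -21086 + I*sqrt(55) (a = -3 + (-21083 + I*sqrt(55)) = -21086 + I*sqrt(55) ≈ -21086.0 + 7.4162*I)
H + a = 3136 + (-21086 + I*sqrt(55)) = -17950 + I*sqrt(55)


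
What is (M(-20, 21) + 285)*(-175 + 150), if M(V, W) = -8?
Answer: -6925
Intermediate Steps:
(M(-20, 21) + 285)*(-175 + 150) = (-8 + 285)*(-175 + 150) = 277*(-25) = -6925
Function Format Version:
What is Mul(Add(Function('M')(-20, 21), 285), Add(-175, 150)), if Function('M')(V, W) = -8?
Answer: -6925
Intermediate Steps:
Mul(Add(Function('M')(-20, 21), 285), Add(-175, 150)) = Mul(Add(-8, 285), Add(-175, 150)) = Mul(277, -25) = -6925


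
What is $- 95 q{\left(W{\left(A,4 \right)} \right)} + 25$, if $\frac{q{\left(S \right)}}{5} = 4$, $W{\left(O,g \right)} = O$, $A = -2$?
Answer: $-1875$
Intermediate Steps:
$q{\left(S \right)} = 20$ ($q{\left(S \right)} = 5 \cdot 4 = 20$)
$- 95 q{\left(W{\left(A,4 \right)} \right)} + 25 = \left(-95\right) 20 + 25 = -1900 + 25 = -1875$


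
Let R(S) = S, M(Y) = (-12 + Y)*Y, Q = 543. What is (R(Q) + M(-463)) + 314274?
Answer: 534742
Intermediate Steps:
M(Y) = Y*(-12 + Y)
(R(Q) + M(-463)) + 314274 = (543 - 463*(-12 - 463)) + 314274 = (543 - 463*(-475)) + 314274 = (543 + 219925) + 314274 = 220468 + 314274 = 534742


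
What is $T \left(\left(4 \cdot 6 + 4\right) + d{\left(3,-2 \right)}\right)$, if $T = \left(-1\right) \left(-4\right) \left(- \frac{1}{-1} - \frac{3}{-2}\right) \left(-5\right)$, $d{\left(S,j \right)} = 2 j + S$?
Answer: $-1350$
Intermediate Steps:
$d{\left(S,j \right)} = S + 2 j$
$T = -50$ ($T = 4 \left(\left(-1\right) \left(-1\right) - - \frac{3}{2}\right) \left(-5\right) = 4 \left(1 + \frac{3}{2}\right) \left(-5\right) = 4 \cdot \frac{5}{2} \left(-5\right) = 10 \left(-5\right) = -50$)
$T \left(\left(4 \cdot 6 + 4\right) + d{\left(3,-2 \right)}\right) = - 50 \left(\left(4 \cdot 6 + 4\right) + \left(3 + 2 \left(-2\right)\right)\right) = - 50 \left(\left(24 + 4\right) + \left(3 - 4\right)\right) = - 50 \left(28 - 1\right) = \left(-50\right) 27 = -1350$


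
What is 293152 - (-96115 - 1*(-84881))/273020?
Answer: 40018185137/136510 ≈ 2.9315e+5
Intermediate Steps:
293152 - (-96115 - 1*(-84881))/273020 = 293152 - (-96115 + 84881)/273020 = 293152 - (-11234)/273020 = 293152 - 1*(-5617/136510) = 293152 + 5617/136510 = 40018185137/136510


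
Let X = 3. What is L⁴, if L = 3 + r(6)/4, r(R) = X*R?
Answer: 50625/16 ≈ 3164.1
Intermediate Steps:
r(R) = 3*R
L = 15/2 (L = 3 + (3*6)/4 = 3 + 18*(¼) = 3 + 9/2 = 15/2 ≈ 7.5000)
L⁴ = (15/2)⁴ = 50625/16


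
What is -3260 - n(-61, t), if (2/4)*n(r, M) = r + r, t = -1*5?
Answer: -3016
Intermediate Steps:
t = -5
n(r, M) = 4*r (n(r, M) = 2*(r + r) = 2*(2*r) = 4*r)
-3260 - n(-61, t) = -3260 - 4*(-61) = -3260 - 1*(-244) = -3260 + 244 = -3016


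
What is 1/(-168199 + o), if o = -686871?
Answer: -1/855070 ≈ -1.1695e-6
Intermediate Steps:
1/(-168199 + o) = 1/(-168199 - 686871) = 1/(-855070) = -1/855070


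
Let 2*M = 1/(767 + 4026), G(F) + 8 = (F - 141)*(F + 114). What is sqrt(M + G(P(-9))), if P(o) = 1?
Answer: I*sqrt(1480186597182)/9586 ≈ 126.92*I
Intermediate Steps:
G(F) = -8 + (-141 + F)*(114 + F) (G(F) = -8 + (F - 141)*(F + 114) = -8 + (-141 + F)*(114 + F))
M = 1/9586 (M = 1/(2*(767 + 4026)) = (1/2)/4793 = (1/2)*(1/4793) = 1/9586 ≈ 0.00010432)
sqrt(M + G(P(-9))) = sqrt(1/9586 + (-16082 + 1**2 - 27*1)) = sqrt(1/9586 + (-16082 + 1 - 27)) = sqrt(1/9586 - 16108) = sqrt(-154411287/9586) = I*sqrt(1480186597182)/9586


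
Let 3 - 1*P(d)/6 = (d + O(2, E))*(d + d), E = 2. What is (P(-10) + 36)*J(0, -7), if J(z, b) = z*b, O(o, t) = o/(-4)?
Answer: 0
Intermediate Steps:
O(o, t) = -o/4 (O(o, t) = o*(-¼) = -o/4)
P(d) = 18 - 12*d*(-½ + d) (P(d) = 18 - 6*(d - ¼*2)*(d + d) = 18 - 6*(d - ½)*2*d = 18 - 6*(-½ + d)*2*d = 18 - 12*d*(-½ + d))
J(z, b) = b*z
(P(-10) + 36)*J(0, -7) = ((18 - 12*(-10)² + 6*(-10)) + 36)*(-7*0) = ((18 - 12*100 - 60) + 36)*0 = ((18 - 1200 - 60) + 36)*0 = (-1242 + 36)*0 = -1206*0 = 0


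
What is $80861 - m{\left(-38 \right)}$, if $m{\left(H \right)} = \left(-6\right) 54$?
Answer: $81185$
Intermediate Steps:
$m{\left(H \right)} = -324$
$80861 - m{\left(-38 \right)} = 80861 - -324 = 80861 + 324 = 81185$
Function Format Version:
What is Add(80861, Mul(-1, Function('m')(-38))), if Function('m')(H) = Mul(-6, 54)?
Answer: 81185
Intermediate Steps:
Function('m')(H) = -324
Add(80861, Mul(-1, Function('m')(-38))) = Add(80861, Mul(-1, -324)) = Add(80861, 324) = 81185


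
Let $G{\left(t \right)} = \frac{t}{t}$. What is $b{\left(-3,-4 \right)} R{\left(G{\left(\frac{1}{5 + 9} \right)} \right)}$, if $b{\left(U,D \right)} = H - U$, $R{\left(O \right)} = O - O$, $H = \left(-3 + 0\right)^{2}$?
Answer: $0$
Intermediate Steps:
$H = 9$ ($H = \left(-3\right)^{2} = 9$)
$G{\left(t \right)} = 1$
$R{\left(O \right)} = 0$
$b{\left(U,D \right)} = 9 - U$
$b{\left(-3,-4 \right)} R{\left(G{\left(\frac{1}{5 + 9} \right)} \right)} = \left(9 - -3\right) 0 = \left(9 + 3\right) 0 = 12 \cdot 0 = 0$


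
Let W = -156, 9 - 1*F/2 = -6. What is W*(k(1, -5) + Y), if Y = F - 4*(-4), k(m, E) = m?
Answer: -7332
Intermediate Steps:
F = 30 (F = 18 - 2*(-6) = 18 + 12 = 30)
Y = 46 (Y = 30 - 4*(-4) = 30 + 16 = 46)
W*(k(1, -5) + Y) = -156*(1 + 46) = -156*47 = -7332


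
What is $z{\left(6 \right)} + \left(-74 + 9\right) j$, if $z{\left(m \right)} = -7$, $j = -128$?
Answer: $8313$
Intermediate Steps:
$z{\left(6 \right)} + \left(-74 + 9\right) j = -7 + \left(-74 + 9\right) \left(-128\right) = -7 - -8320 = -7 + 8320 = 8313$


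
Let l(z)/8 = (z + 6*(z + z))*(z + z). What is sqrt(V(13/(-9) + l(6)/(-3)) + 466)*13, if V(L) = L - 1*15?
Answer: 13*I*sqrt(18418)/3 ≈ 588.09*I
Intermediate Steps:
l(z) = 208*z**2 (l(z) = 8*((z + 6*(z + z))*(z + z)) = 8*((z + 6*(2*z))*(2*z)) = 8*((z + 12*z)*(2*z)) = 8*((13*z)*(2*z)) = 8*(26*z**2) = 208*z**2)
V(L) = -15 + L (V(L) = L - 15 = -15 + L)
sqrt(V(13/(-9) + l(6)/(-3)) + 466)*13 = sqrt((-15 + (13/(-9) + (208*6**2)/(-3))) + 466)*13 = sqrt((-15 + (13*(-1/9) + (208*36)*(-1/3))) + 466)*13 = sqrt((-15 + (-13/9 + 7488*(-1/3))) + 466)*13 = sqrt((-15 + (-13/9 - 2496)) + 466)*13 = sqrt((-15 - 22477/9) + 466)*13 = sqrt(-22612/9 + 466)*13 = sqrt(-18418/9)*13 = (I*sqrt(18418)/3)*13 = 13*I*sqrt(18418)/3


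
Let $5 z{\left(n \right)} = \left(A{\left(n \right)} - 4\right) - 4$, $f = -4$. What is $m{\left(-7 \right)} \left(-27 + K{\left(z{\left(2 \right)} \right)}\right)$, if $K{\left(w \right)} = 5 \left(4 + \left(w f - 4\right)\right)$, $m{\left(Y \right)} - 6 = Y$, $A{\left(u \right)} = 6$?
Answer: $19$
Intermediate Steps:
$m{\left(Y \right)} = 6 + Y$
$z{\left(n \right)} = - \frac{2}{5}$ ($z{\left(n \right)} = \frac{\left(6 - 4\right) - 4}{5} = \frac{2 - 4}{5} = \frac{1}{5} \left(-2\right) = - \frac{2}{5}$)
$K{\left(w \right)} = - 20 w$ ($K{\left(w \right)} = 5 \left(4 + \left(w \left(-4\right) - 4\right)\right) = 5 \left(4 - \left(4 + 4 w\right)\right) = 5 \left(- 4 w\right) = - 20 w$)
$m{\left(-7 \right)} \left(-27 + K{\left(z{\left(2 \right)} \right)}\right) = \left(6 - 7\right) \left(-27 - -8\right) = - (-27 + 8) = \left(-1\right) \left(-19\right) = 19$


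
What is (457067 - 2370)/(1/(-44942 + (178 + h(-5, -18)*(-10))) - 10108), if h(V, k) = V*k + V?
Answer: -20740548958/461066313 ≈ -44.984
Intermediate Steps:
h(V, k) = V + V*k
(457067 - 2370)/(1/(-44942 + (178 + h(-5, -18)*(-10))) - 10108) = (457067 - 2370)/(1/(-44942 + (178 - 5*(1 - 18)*(-10))) - 10108) = 454697/(1/(-44942 + (178 - 5*(-17)*(-10))) - 10108) = 454697/(1/(-44942 + (178 + 85*(-10))) - 10108) = 454697/(1/(-44942 + (178 - 850)) - 10108) = 454697/(1/(-44942 - 672) - 10108) = 454697/(1/(-45614) - 10108) = 454697/(-1/45614 - 10108) = 454697/(-461066313/45614) = 454697*(-45614/461066313) = -20740548958/461066313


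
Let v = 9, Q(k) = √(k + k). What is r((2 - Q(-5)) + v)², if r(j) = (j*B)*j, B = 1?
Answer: (11 - I*√10)⁴ ≈ 7481.0 - 15445.0*I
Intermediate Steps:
Q(k) = √2*√k (Q(k) = √(2*k) = √2*√k)
r(j) = j² (r(j) = (j*1)*j = j*j = j²)
r((2 - Q(-5)) + v)² = (((2 - √2*√(-5)) + 9)²)² = (((2 - √2*I*√5) + 9)²)² = (((2 - I*√10) + 9)²)² = ((11 - I*√10)²)² = (11 - I*√10)⁴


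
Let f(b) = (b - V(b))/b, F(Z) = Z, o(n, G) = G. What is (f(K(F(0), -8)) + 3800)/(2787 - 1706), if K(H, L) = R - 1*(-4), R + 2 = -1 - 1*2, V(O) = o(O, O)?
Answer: 3800/1081 ≈ 3.5153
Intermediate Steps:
V(O) = O
R = -5 (R = -2 + (-1 - 1*2) = -2 + (-1 - 2) = -2 - 3 = -5)
K(H, L) = -1 (K(H, L) = -5 - 1*(-4) = -5 + 4 = -1)
f(b) = 0 (f(b) = (b - b)/b = 0/b = 0)
(f(K(F(0), -8)) + 3800)/(2787 - 1706) = (0 + 3800)/(2787 - 1706) = 3800/1081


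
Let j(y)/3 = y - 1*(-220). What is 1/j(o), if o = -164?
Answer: 1/168 ≈ 0.0059524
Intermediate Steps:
j(y) = 660 + 3*y (j(y) = 3*(y - 1*(-220)) = 3*(y + 220) = 3*(220 + y) = 660 + 3*y)
1/j(o) = 1/(660 + 3*(-164)) = 1/(660 - 492) = 1/168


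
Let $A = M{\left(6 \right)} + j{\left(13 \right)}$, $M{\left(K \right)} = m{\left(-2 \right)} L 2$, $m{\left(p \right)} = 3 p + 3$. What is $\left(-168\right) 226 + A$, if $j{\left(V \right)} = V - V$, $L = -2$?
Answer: $-37956$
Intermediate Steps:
$m{\left(p \right)} = 3 + 3 p$
$M{\left(K \right)} = 12$ ($M{\left(K \right)} = \left(3 + 3 \left(-2\right)\right) \left(-2\right) 2 = \left(3 - 6\right) \left(-2\right) 2 = \left(-3\right) \left(-2\right) 2 = 6 \cdot 2 = 12$)
$j{\left(V \right)} = 0$
$A = 12$ ($A = 12 + 0 = 12$)
$\left(-168\right) 226 + A = \left(-168\right) 226 + 12 = -37968 + 12 = -37956$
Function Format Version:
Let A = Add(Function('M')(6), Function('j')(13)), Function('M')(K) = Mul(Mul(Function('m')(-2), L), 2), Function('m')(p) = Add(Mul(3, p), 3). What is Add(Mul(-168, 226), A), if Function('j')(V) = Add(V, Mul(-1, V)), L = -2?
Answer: -37956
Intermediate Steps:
Function('m')(p) = Add(3, Mul(3, p))
Function('M')(K) = 12 (Function('M')(K) = Mul(Mul(Add(3, Mul(3, -2)), -2), 2) = Mul(Mul(Add(3, -6), -2), 2) = Mul(Mul(-3, -2), 2) = Mul(6, 2) = 12)
Function('j')(V) = 0
A = 12 (A = Add(12, 0) = 12)
Add(Mul(-168, 226), A) = Add(Mul(-168, 226), 12) = Add(-37968, 12) = -37956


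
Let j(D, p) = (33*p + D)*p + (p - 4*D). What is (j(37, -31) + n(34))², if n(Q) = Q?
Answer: 925437241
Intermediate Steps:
j(D, p) = p - 4*D + p*(D + 33*p) (j(D, p) = (D + 33*p)*p + (p - 4*D) = p*(D + 33*p) + (p - 4*D) = p - 4*D + p*(D + 33*p))
(j(37, -31) + n(34))² = ((-31 - 4*37 + 33*(-31)² + 37*(-31)) + 34)² = ((-31 - 148 + 33*961 - 1147) + 34)² = ((-31 - 148 + 31713 - 1147) + 34)² = (30387 + 34)² = 30421² = 925437241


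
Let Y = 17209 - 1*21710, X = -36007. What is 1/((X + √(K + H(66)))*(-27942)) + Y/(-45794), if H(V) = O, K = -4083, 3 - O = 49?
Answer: 11646990748139731/118498620068150196 + I*√4129/36227031509676 ≈ 0.098288 + 1.7737e-12*I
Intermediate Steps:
O = -46 (O = 3 - 1*49 = 3 - 49 = -46)
H(V) = -46
Y = -4501 (Y = 17209 - 21710 = -4501)
1/((X + √(K + H(66)))*(-27942)) + Y/(-45794) = 1/(-36007 + √(-4083 - 46)*(-27942)) - 4501/(-45794) = -1/27942/(-36007 + √(-4129)) - 4501*(-1/45794) = -1/27942/(-36007 + I*√4129) + 643/6542 = -1/(27942*(-36007 + I*√4129)) + 643/6542 = 643/6542 - 1/(27942*(-36007 + I*√4129))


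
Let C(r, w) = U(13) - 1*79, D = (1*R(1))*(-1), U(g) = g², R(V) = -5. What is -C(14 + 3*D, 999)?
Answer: -90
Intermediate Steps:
D = 5 (D = (1*(-5))*(-1) = -5*(-1) = 5)
C(r, w) = 90 (C(r, w) = 13² - 1*79 = 169 - 79 = 90)
-C(14 + 3*D, 999) = -1*90 = -90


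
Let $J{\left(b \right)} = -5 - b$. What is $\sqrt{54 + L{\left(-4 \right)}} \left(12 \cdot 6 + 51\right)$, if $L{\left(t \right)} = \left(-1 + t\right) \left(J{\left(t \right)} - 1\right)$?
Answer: $984$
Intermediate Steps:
$L{\left(t \right)} = \left(-1 + t\right) \left(-6 - t\right)$ ($L{\left(t \right)} = \left(-1 + t\right) \left(\left(-5 - t\right) - 1\right) = \left(-1 + t\right) \left(-6 - t\right)$)
$\sqrt{54 + L{\left(-4 \right)}} \left(12 \cdot 6 + 51\right) = \sqrt{54 + \left(6 - - 4 \left(5 - 4\right)\right)} \left(12 \cdot 6 + 51\right) = \sqrt{54 + \left(6 - \left(-4\right) 1\right)} \left(72 + 51\right) = \sqrt{54 + \left(6 + 4\right)} 123 = \sqrt{54 + 10} \cdot 123 = \sqrt{64} \cdot 123 = 8 \cdot 123 = 984$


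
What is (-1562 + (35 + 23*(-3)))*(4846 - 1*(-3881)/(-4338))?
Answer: -5590805822/723 ≈ -7.7328e+6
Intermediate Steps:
(-1562 + (35 + 23*(-3)))*(4846 - 1*(-3881)/(-4338)) = (-1562 + (35 - 69))*(4846 + 3881*(-1/4338)) = (-1562 - 34)*(4846 - 3881/4338) = -1596*21018067/4338 = -5590805822/723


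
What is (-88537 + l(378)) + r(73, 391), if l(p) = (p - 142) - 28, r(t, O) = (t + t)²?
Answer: -67013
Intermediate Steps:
r(t, O) = 4*t² (r(t, O) = (2*t)² = 4*t²)
l(p) = -170 + p (l(p) = (-142 + p) - 28 = -170 + p)
(-88537 + l(378)) + r(73, 391) = (-88537 + (-170 + 378)) + 4*73² = (-88537 + 208) + 4*5329 = -88329 + 21316 = -67013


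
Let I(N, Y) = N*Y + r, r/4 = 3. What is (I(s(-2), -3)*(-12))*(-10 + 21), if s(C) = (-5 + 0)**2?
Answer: 8316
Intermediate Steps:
r = 12 (r = 4*3 = 12)
s(C) = 25 (s(C) = (-5)**2 = 25)
I(N, Y) = 12 + N*Y (I(N, Y) = N*Y + 12 = 12 + N*Y)
(I(s(-2), -3)*(-12))*(-10 + 21) = ((12 + 25*(-3))*(-12))*(-10 + 21) = ((12 - 75)*(-12))*11 = -63*(-12)*11 = 756*11 = 8316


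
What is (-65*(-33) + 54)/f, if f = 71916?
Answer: 733/23972 ≈ 0.030577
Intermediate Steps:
(-65*(-33) + 54)/f = (-65*(-33) + 54)/71916 = (2145 + 54)*(1/71916) = 2199*(1/71916) = 733/23972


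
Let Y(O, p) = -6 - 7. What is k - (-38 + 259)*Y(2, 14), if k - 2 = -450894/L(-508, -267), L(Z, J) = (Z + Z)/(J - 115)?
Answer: -42330127/254 ≈ -1.6665e+5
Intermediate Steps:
L(Z, J) = 2*Z/(-115 + J) (L(Z, J) = (2*Z)/(-115 + J) = 2*Z/(-115 + J))
Y(O, p) = -13
k = -43059869/254 (k = 2 - 450894/(2*(-508)/(-115 - 267)) = 2 - 450894/(2*(-508)/(-382)) = 2 - 450894/(2*(-508)*(-1/382)) = 2 - 450894/508/191 = 2 - 450894*191/508 = 2 - 43060377/254 = -43059869/254 ≈ -1.6953e+5)
k - (-38 + 259)*Y(2, 14) = -43059869/254 - (-38 + 259)*(-13) = -43059869/254 - 221*(-13) = -43059869/254 - 1*(-2873) = -43059869/254 + 2873 = -42330127/254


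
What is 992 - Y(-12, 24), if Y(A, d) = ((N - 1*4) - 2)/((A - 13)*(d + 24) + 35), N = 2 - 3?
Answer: 1155673/1165 ≈ 991.99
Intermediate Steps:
N = -1
Y(A, d) = -7/(35 + (-13 + A)*(24 + d)) (Y(A, d) = ((-1 - 1*4) - 2)/((A - 13)*(d + 24) + 35) = ((-1 - 4) - 2)/((-13 + A)*(24 + d) + 35) = (-5 - 2)/(35 + (-13 + A)*(24 + d)) = -7/(35 + (-13 + A)*(24 + d)))
992 - Y(-12, 24) = 992 - (-7)/(-277 - 13*24 + 24*(-12) - 12*24) = 992 - (-7)/(-277 - 312 - 288 - 288) = 992 - (-7)/(-1165) = 992 - (-7)*(-1)/1165 = 992 - 1*7/1165 = 992 - 7/1165 = 1155673/1165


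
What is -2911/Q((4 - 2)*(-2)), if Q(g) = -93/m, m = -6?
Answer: -5822/31 ≈ -187.81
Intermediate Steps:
Q(g) = 31/2 (Q(g) = -93/(-6) = -93*(-1/6) = 31/2)
-2911/Q((4 - 2)*(-2)) = -2911/31/2 = -2911*2/31 = -5822/31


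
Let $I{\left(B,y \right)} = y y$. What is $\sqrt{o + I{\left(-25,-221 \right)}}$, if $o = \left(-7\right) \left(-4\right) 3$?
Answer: $5 \sqrt{1957} \approx 221.19$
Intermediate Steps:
$I{\left(B,y \right)} = y^{2}$
$o = 84$ ($o = 28 \cdot 3 = 84$)
$\sqrt{o + I{\left(-25,-221 \right)}} = \sqrt{84 + \left(-221\right)^{2}} = \sqrt{84 + 48841} = \sqrt{48925} = 5 \sqrt{1957}$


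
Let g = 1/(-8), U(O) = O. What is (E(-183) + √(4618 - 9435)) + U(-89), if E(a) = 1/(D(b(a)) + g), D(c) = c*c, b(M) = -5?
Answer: -17703/199 + I*√4817 ≈ -88.96 + 69.405*I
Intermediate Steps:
D(c) = c²
g = -⅛ ≈ -0.12500
E(a) = 8/199 (E(a) = 1/((-5)² - ⅛) = 1/(25 - ⅛) = 1/(199/8) = 8/199)
(E(-183) + √(4618 - 9435)) + U(-89) = (8/199 + √(4618 - 9435)) - 89 = (8/199 + √(-4817)) - 89 = (8/199 + I*√4817) - 89 = -17703/199 + I*√4817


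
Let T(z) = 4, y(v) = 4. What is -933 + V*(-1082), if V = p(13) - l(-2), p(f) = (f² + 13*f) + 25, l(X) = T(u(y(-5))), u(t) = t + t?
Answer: -389371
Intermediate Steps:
u(t) = 2*t
l(X) = 4
p(f) = 25 + f² + 13*f
V = 359 (V = (25 + 13² + 13*13) - 1*4 = (25 + 169 + 169) - 4 = 363 - 4 = 359)
-933 + V*(-1082) = -933 + 359*(-1082) = -933 - 388438 = -389371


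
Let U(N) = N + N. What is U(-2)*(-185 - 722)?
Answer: 3628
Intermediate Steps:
U(N) = 2*N
U(-2)*(-185 - 722) = (2*(-2))*(-185 - 722) = -4*(-907) = 3628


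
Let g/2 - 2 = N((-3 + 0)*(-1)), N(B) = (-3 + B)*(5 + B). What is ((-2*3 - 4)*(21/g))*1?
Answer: -105/2 ≈ -52.500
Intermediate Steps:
g = 4 (g = 4 + 2*(-15 + ((-3 + 0)*(-1))² + 2*((-3 + 0)*(-1))) = 4 + 2*(-15 + (-3*(-1))² + 2*(-3*(-1))) = 4 + 2*(-15 + 3² + 2*3) = 4 + 2*(-15 + 9 + 6) = 4 + 2*0 = 4 + 0 = 4)
((-2*3 - 4)*(21/g))*1 = ((-2*3 - 4)*(21/4))*1 = ((-6 - 4)*(21*(¼)))*1 = -10*21/4*1 = -105/2*1 = -105/2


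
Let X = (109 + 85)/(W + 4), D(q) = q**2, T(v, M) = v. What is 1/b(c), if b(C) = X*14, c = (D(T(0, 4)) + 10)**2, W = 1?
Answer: 5/2716 ≈ 0.0018409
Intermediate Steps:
X = 194/5 (X = (109 + 85)/(1 + 4) = 194/5 ≈ 38.800)
c = 100 (c = (0**2 + 10)**2 = (0 + 10)**2 = 10**2 = 100)
b(C) = 2716/5 (b(C) = (194/5)*14 = 2716/5)
1/b(c) = 1/(2716/5) = 5/2716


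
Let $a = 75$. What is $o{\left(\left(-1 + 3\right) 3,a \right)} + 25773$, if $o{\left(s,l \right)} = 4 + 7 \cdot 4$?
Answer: $25805$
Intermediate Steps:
$o{\left(s,l \right)} = 32$ ($o{\left(s,l \right)} = 4 + 28 = 32$)
$o{\left(\left(-1 + 3\right) 3,a \right)} + 25773 = 32 + 25773 = 25805$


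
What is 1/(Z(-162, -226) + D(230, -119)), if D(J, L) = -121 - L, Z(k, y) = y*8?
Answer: -1/1810 ≈ -0.00055249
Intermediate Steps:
Z(k, y) = 8*y
1/(Z(-162, -226) + D(230, -119)) = 1/(8*(-226) + (-121 - 1*(-119))) = 1/(-1808 + (-121 + 119)) = 1/(-1808 - 2) = 1/(-1810) = -1/1810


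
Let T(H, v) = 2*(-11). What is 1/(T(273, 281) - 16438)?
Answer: -1/16460 ≈ -6.0753e-5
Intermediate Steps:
T(H, v) = -22
1/(T(273, 281) - 16438) = 1/(-22 - 16438) = 1/(-16460) = -1/16460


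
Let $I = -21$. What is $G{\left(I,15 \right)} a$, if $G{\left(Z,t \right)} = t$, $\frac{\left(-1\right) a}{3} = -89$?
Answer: $4005$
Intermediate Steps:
$a = 267$ ($a = \left(-3\right) \left(-89\right) = 267$)
$G{\left(I,15 \right)} a = 15 \cdot 267 = 4005$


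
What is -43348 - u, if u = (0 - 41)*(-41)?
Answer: -45029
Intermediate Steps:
u = 1681 (u = -41*(-41) = 1681)
-43348 - u = -43348 - 1*1681 = -43348 - 1681 = -45029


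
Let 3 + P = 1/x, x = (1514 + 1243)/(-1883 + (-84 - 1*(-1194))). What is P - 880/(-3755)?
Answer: -6306812/2070507 ≈ -3.0460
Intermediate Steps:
x = -2757/773 (x = 2757/(-1883 + (-84 + 1194)) = 2757/(-1883 + 1110) = 2757/(-773) = 2757*(-1/773) = -2757/773 ≈ -3.5666)
P = -9044/2757 (P = -3 + 1/(-2757/773) = -3 - 773/2757 = -9044/2757 ≈ -3.2804)
P - 880/(-3755) = -9044/2757 - 880/(-3755) = -9044/2757 - 880*(-1/3755) = -9044/2757 + 176/751 = -6306812/2070507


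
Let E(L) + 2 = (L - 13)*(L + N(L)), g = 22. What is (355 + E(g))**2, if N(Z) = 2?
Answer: 323761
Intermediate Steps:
E(L) = -2 + (-13 + L)*(2 + L) (E(L) = -2 + (L - 13)*(L + 2) = -2 + (-13 + L)*(2 + L))
(355 + E(g))**2 = (355 + (-28 + 22**2 - 11*22))**2 = (355 + (-28 + 484 - 242))**2 = (355 + 214)**2 = 569**2 = 323761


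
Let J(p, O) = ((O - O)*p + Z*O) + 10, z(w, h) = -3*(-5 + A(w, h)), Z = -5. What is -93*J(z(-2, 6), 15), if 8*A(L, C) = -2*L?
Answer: 6045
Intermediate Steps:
A(L, C) = -L/4 (A(L, C) = (-2*L)/8 = -L/4)
z(w, h) = 15 + 3*w/4 (z(w, h) = -3*(-5 - w/4) = 15 + 3*w/4)
J(p, O) = 10 - 5*O (J(p, O) = ((O - O)*p - 5*O) + 10 = (0*p - 5*O) + 10 = (0 - 5*O) + 10 = -5*O + 10 = 10 - 5*O)
-93*J(z(-2, 6), 15) = -93*(10 - 5*15) = -93*(10 - 75) = -93*(-65) = 6045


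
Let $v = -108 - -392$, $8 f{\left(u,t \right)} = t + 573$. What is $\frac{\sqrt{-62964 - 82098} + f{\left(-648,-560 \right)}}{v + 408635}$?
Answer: $\frac{13}{3271352} + \frac{3 i \sqrt{16118}}{408919} \approx 3.9739 \cdot 10^{-6} + 0.00093141 i$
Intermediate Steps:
$f{\left(u,t \right)} = \frac{573}{8} + \frac{t}{8}$ ($f{\left(u,t \right)} = \frac{t + 573}{8} = \frac{573 + t}{8} = \frac{573}{8} + \frac{t}{8}$)
$v = 284$ ($v = -108 + 392 = 284$)
$\frac{\sqrt{-62964 - 82098} + f{\left(-648,-560 \right)}}{v + 408635} = \frac{\sqrt{-62964 - 82098} + \left(\frac{573}{8} + \frac{1}{8} \left(-560\right)\right)}{284 + 408635} = \frac{\sqrt{-145062} + \left(\frac{573}{8} - 70\right)}{408919} = \left(3 i \sqrt{16118} + \frac{13}{8}\right) \frac{1}{408919} = \left(\frac{13}{8} + 3 i \sqrt{16118}\right) \frac{1}{408919} = \frac{13}{3271352} + \frac{3 i \sqrt{16118}}{408919}$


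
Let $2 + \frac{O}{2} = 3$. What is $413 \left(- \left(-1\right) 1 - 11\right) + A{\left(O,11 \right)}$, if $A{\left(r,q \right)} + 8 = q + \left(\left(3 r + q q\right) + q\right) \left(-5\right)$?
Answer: $-4817$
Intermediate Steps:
$O = 2$ ($O = -4 + 2 \cdot 3 = -4 + 6 = 2$)
$A{\left(r,q \right)} = -8 - 15 r - 5 q^{2} - 4 q$ ($A{\left(r,q \right)} = -8 + \left(q + \left(\left(3 r + q q\right) + q\right) \left(-5\right)\right) = -8 + \left(q + \left(\left(3 r + q^{2}\right) + q\right) \left(-5\right)\right) = -8 + \left(q + \left(\left(q^{2} + 3 r\right) + q\right) \left(-5\right)\right) = -8 + \left(q + \left(q + q^{2} + 3 r\right) \left(-5\right)\right) = -8 - \left(4 q + 5 q^{2} + 15 r\right) = -8 - 15 r - 5 q^{2} - 4 q$)
$413 \left(- \left(-1\right) 1 - 11\right) + A{\left(O,11 \right)} = 413 \left(- \left(-1\right) 1 - 11\right) - \left(82 + 605\right) = 413 \left(\left(-1\right) \left(-1\right) - 11\right) - 687 = 413 \left(1 - 11\right) - 687 = 413 \left(-10\right) - 687 = -4130 - 687 = -4817$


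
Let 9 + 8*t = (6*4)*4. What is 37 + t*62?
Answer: 2845/4 ≈ 711.25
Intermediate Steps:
t = 87/8 (t = -9/8 + ((6*4)*4)/8 = -9/8 + (24*4)/8 = -9/8 + (⅛)*96 = -9/8 + 12 = 87/8 ≈ 10.875)
37 + t*62 = 37 + (87/8)*62 = 37 + 2697/4 = 2845/4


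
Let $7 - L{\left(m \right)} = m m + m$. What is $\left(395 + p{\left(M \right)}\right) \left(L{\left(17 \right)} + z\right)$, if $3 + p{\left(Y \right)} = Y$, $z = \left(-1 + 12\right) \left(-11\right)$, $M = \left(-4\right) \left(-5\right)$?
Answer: $-173040$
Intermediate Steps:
$M = 20$
$z = -121$ ($z = 11 \left(-11\right) = -121$)
$L{\left(m \right)} = 7 - m - m^{2}$ ($L{\left(m \right)} = 7 - \left(m m + m\right) = 7 - \left(m^{2} + m\right) = 7 - \left(m + m^{2}\right) = 7 - m - m^{2}$)
$p{\left(Y \right)} = -3 + Y$
$\left(395 + p{\left(M \right)}\right) \left(L{\left(17 \right)} + z\right) = \left(395 + \left(-3 + 20\right)\right) \left(\left(7 - 17 - 17^{2}\right) - 121\right) = \left(395 + 17\right) \left(\left(7 - 17 - 289\right) - 121\right) = 412 \left(\left(7 - 17 - 289\right) - 121\right) = 412 \left(-299 - 121\right) = 412 \left(-420\right) = -173040$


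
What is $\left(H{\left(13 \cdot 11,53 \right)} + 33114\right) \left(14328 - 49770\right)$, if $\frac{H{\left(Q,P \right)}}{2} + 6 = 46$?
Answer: $-1176461748$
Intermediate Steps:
$H{\left(Q,P \right)} = 80$ ($H{\left(Q,P \right)} = -12 + 2 \cdot 46 = -12 + 92 = 80$)
$\left(H{\left(13 \cdot 11,53 \right)} + 33114\right) \left(14328 - 49770\right) = \left(80 + 33114\right) \left(14328 - 49770\right) = 33194 \left(-35442\right) = -1176461748$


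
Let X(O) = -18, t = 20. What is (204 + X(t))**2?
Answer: 34596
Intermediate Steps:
(204 + X(t))**2 = (204 - 18)**2 = 186**2 = 34596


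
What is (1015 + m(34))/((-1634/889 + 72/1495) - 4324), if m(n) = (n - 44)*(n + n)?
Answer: -445233425/5749212642 ≈ -0.077443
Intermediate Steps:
m(n) = 2*n*(-44 + n) (m(n) = (-44 + n)*(2*n) = 2*n*(-44 + n))
(1015 + m(34))/((-1634/889 + 72/1495) - 4324) = (1015 + 2*34*(-44 + 34))/((-1634/889 + 72/1495) - 4324) = (1015 + 2*34*(-10))/((-1634*1/889 + 72*(1/1495)) - 4324) = (1015 - 680)/((-1634/889 + 72/1495) - 4324) = 335/(-2378822/1329055 - 4324) = 335/(-5749212642/1329055) = 335*(-1329055/5749212642) = -445233425/5749212642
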